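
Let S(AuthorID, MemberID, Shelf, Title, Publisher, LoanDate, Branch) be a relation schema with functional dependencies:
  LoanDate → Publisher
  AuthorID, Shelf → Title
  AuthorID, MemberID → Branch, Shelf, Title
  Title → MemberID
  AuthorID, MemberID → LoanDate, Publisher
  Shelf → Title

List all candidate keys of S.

{AuthorID, MemberID}, {AuthorID, Shelf}, {AuthorID, Title}

Attributes never on any right-hand side: {AuthorID} — every candidate key must contain it.
{AuthorID, MemberID}⁺ = {AuthorID, Branch, LoanDate, MemberID, Publisher, Shelf, Title} — all of the relation — so {AuthorID, MemberID} is a candidate key.
{AuthorID, Shelf}⁺ = {AuthorID, Branch, LoanDate, MemberID, Publisher, Shelf, Title} — all of the relation — so {AuthorID, Shelf} is a candidate key.
{AuthorID, Title}⁺ = {AuthorID, Branch, LoanDate, MemberID, Publisher, Shelf, Title} — all of the relation — so {AuthorID, Title} is a candidate key.
These are minimal and exhaustive — every other superkey contains one of them.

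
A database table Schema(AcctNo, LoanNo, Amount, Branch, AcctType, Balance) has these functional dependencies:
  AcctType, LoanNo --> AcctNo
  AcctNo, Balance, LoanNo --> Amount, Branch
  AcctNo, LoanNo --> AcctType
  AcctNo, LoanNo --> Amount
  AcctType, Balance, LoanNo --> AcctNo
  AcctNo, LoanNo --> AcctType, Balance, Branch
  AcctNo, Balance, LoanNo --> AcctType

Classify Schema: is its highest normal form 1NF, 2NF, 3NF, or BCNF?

Candidate keys: {AcctNo, LoanNo}, {AcctType, LoanNo}. Prime attributes: {AcctNo, AcctType, LoanNo}.
Every FD has a superkey on the left, so the relation is in BCNF.

BCNF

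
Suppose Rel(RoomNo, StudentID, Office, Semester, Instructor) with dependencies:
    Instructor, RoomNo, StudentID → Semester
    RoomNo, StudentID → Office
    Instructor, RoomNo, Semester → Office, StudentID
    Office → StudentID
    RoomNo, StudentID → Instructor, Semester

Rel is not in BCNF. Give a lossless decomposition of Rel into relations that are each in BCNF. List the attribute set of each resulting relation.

Candidate keys of the original relation: {Instructor, RoomNo, Semester}, {Office, RoomNo}, {RoomNo, StudentID}.
In {Instructor, Office, RoomNo, Semester, StudentID}, {Office} is not a superkey ({Office}⁺ restricted to this set is {Office, StudentID}), so split on Office → StudentID into {Office, StudentID} and {Instructor, Office, RoomNo, Semester}.
{Office, StudentID} is in BCNF.
{Instructor, Office, RoomNo, Semester} is in BCNF.

{Instructor, Office, RoomNo, Semester}; {Office, StudentID}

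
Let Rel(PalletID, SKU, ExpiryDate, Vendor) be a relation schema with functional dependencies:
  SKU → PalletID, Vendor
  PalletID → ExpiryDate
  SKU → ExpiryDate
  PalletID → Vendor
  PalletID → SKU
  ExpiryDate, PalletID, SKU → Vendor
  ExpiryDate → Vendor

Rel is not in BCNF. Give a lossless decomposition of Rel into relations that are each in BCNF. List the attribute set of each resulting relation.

{ExpiryDate, PalletID, SKU}; {ExpiryDate, Vendor}

Candidate keys of the original relation: {PalletID}, {SKU}.
Within {ExpiryDate, PalletID, SKU, Vendor}: {ExpiryDate}⁺ ∩ {ExpiryDate, PalletID, SKU, Vendor} = {ExpiryDate, Vendor}, not the whole set, so ExpiryDate → Vendor violates BCNF; decompose into {ExpiryDate, Vendor} and {ExpiryDate, PalletID, SKU}.
{ExpiryDate, Vendor} has no BCNF violation.
{ExpiryDate, PalletID, SKU} has no BCNF violation.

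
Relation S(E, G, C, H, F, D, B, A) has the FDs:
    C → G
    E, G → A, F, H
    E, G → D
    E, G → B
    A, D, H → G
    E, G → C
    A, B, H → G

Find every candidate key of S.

{A, B, E, H}, {A, D, E, H}, {C, E}, {E, G}

{E} never appears on the right of any FD, so every key must include it.
{C, E} is a candidate key since {C, E}⁺ = {A, B, C, D, E, F, G, H} covers every attribute.
{E, G} is a candidate key since {E, G}⁺ = {A, B, C, D, E, F, G, H} covers every attribute.
{A, B, E, H} is a candidate key since {A, B, E, H}⁺ = {A, B, C, D, E, F, G, H} covers every attribute.
{A, D, E, H} is a candidate key since {A, D, E, H}⁺ = {A, B, C, D, E, F, G, H} covers every attribute.
No proper subset of any of these is a key, and no other minimal superkey exists.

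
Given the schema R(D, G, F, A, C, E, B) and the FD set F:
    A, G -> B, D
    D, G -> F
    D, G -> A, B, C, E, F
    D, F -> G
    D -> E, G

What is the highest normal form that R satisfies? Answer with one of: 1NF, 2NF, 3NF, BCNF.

Candidate keys: {A, G}, {D}. Prime attributes: {A, D, G}.
Every FD has a superkey on the left, so the relation is in BCNF.

BCNF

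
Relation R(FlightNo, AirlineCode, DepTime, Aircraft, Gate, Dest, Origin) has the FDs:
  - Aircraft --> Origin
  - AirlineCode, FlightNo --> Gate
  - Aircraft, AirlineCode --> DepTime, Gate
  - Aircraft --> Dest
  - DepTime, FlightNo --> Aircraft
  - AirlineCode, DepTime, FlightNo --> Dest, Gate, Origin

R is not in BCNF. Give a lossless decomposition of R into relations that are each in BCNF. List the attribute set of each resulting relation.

Candidate keys of the original relation: {Aircraft, AirlineCode, FlightNo}, {AirlineCode, DepTime, FlightNo}.
{Aircraft, AirlineCode, DepTime, Dest, FlightNo, Gate, Origin}: {Aircraft} determines {Aircraft, Dest, Origin} here but is not a superkey — split on Aircraft --> Dest, Origin, giving {Aircraft, Dest, Origin} and {Aircraft, AirlineCode, DepTime, FlightNo, Gate}.
{Aircraft, Dest, Origin}: every determinant is a superkey — BCNF.
{Aircraft, AirlineCode, DepTime, FlightNo, Gate}: {AirlineCode, FlightNo} determines {AirlineCode, FlightNo, Gate} here but is not a superkey — split on AirlineCode, FlightNo --> Gate, giving {AirlineCode, FlightNo, Gate} and {Aircraft, AirlineCode, DepTime, FlightNo}.
{AirlineCode, FlightNo, Gate}: every determinant is a superkey — BCNF.
{Aircraft, AirlineCode, DepTime, FlightNo}: {Aircraft, AirlineCode} determines {Aircraft, AirlineCode, DepTime} here but is not a superkey — split on Aircraft, AirlineCode --> DepTime, giving {Aircraft, AirlineCode, DepTime} and {Aircraft, AirlineCode, FlightNo}.
{Aircraft, AirlineCode, DepTime}: every determinant is a superkey — BCNF.
{Aircraft, AirlineCode, FlightNo}: every determinant is a superkey — BCNF.

{Aircraft, AirlineCode, DepTime}; {Aircraft, AirlineCode, FlightNo}; {Aircraft, Dest, Origin}; {AirlineCode, FlightNo, Gate}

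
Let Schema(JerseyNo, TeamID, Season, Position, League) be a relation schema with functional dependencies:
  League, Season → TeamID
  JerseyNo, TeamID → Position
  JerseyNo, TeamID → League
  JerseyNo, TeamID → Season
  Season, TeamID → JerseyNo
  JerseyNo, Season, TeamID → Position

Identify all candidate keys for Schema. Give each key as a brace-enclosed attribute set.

{JerseyNo, TeamID}⁺ = {JerseyNo, League, Position, Season, TeamID} — all of the relation — so {JerseyNo, TeamID} is a candidate key.
{League, Season}⁺ = {JerseyNo, League, Position, Season, TeamID} — all of the relation — so {League, Season} is a candidate key.
{Season, TeamID}⁺ = {JerseyNo, League, Position, Season, TeamID} — all of the relation — so {Season, TeamID} is a candidate key.
These are minimal and exhaustive — every other superkey contains one of them.

{JerseyNo, TeamID}, {League, Season}, {Season, TeamID}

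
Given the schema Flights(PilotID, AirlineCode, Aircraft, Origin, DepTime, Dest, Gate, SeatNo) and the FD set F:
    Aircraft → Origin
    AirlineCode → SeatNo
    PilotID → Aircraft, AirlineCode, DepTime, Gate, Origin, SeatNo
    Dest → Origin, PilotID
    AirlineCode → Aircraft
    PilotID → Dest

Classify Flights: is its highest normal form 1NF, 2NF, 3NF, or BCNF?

2NF

Candidate keys: {Dest}, {PilotID}. Prime attributes: {Dest, PilotID}.
For Aircraft → Origin we have {Aircraft}⁺ = {Aircraft, Origin}; {Aircraft} is not a superkey, so BCNF fails.
Aircraft → Origin determines the non-prime attribute {Origin} from a non-superkey — 3NF is violated.
All keys have size 1, which rules out partial dependencies — 2NF is satisfied.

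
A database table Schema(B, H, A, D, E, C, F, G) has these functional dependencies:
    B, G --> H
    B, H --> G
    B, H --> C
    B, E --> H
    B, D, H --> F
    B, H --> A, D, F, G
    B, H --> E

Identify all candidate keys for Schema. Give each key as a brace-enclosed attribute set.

{B, E}, {B, G}, {B, H}

No FD produces {B}, so it must be in every candidate key.
{B, E}⁺ = {A, B, C, D, E, F, G, H}, which is every attribute, so {B, E} is a candidate key.
{B, G}⁺ = {A, B, C, D, E, F, G, H}, which is every attribute, so {B, G} is a candidate key.
{B, H}⁺ = {A, B, C, D, E, F, G, H}, which is every attribute, so {B, H} is a candidate key.
Any other superkey properly contains one of these, so there are no further candidate keys.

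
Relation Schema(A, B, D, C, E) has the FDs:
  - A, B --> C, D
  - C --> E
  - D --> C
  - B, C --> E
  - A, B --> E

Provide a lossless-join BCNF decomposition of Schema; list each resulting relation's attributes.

{A, B, D}; {C, D}; {C, E}

Candidate key of the original relation: {A, B}.
In {A, B, C, D, E}, {C} is not a superkey ({C}⁺ restricted to this set is {C, E}), so split on C --> E into {C, E} and {A, B, C, D}.
{C, E} has no BCNF violation.
In {A, B, C, D}, {D} is not a superkey ({D}⁺ restricted to this set is {C, D}), so split on D --> C into {C, D} and {A, B, D}.
{C, D} has no BCNF violation.
{A, B, D} has no BCNF violation.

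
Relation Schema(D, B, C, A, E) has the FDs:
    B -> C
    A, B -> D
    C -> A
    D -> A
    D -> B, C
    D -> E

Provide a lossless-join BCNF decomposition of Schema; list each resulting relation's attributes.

Candidate keys of the original relation: {B}, {D}.
In {A, B, C, D, E}, {C} is not a superkey ({C}⁺ restricted to this set is {A, C}), so split on C -> A into {A, C} and {B, C, D, E}.
{A, C}: every determinant is a superkey — BCNF.
{B, C, D, E}: every determinant is a superkey — BCNF.

{A, C}; {B, C, D, E}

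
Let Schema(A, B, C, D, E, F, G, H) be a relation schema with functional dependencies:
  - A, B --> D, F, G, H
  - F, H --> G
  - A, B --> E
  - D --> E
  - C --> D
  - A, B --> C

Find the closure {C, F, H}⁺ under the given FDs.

{C, D, E, F, G, H}

Start with {C, F, H}.
F, H --> G applies; add {G} → now {C, F, G, H}.
C --> D applies; add {D} → now {C, D, F, G, H}.
D --> E applies; add {E} → now {C, D, E, F, G, H}.
No further FD applies.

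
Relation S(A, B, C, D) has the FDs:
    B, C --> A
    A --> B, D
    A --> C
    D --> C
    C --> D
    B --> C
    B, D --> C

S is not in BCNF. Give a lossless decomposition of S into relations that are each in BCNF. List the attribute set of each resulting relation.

{A, B, D}; {C, D}

Candidate keys of the original relation: {A}, {B}.
Within {A, B, C, D}: {D}⁺ ∩ {A, B, C, D} = {C, D}, not the whole set, so D --> C violates BCNF; decompose into {C, D} and {A, B, D}.
{C, D} has no BCNF violation.
{A, B, D} has no BCNF violation.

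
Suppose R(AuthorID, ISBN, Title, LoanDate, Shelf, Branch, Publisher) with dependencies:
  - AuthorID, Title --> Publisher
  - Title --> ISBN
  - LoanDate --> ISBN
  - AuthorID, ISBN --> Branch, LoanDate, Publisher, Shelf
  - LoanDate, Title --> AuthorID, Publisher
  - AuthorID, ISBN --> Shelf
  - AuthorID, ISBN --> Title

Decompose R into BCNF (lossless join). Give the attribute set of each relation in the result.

Candidate keys of the original relation: {AuthorID, ISBN}, {AuthorID, LoanDate}, {AuthorID, Title}, {LoanDate, Title}.
{AuthorID, Branch, ISBN, LoanDate, Publisher, Shelf, Title}: {Title} determines {ISBN, Title} here but is not a superkey — split on Title --> ISBN, giving {ISBN, Title} and {AuthorID, Branch, LoanDate, Publisher, Shelf, Title}.
{ISBN, Title}: every determinant is a superkey — BCNF.
{AuthorID, Branch, LoanDate, Publisher, Shelf, Title}: every determinant is a superkey — BCNF.

{AuthorID, Branch, LoanDate, Publisher, Shelf, Title}; {ISBN, Title}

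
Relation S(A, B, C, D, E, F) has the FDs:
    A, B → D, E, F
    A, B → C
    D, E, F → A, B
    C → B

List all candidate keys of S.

Closure of {A, B} is {A, B, C, D, E, F}, the whole schema; {A, B} is a candidate key.
Closure of {A, C} is {A, B, C, D, E, F}, the whole schema; {A, C} is a candidate key.
Closure of {D, E, F} is {A, B, C, D, E, F}, the whole schema; {D, E, F} is a candidate key.
Any other superkey properly contains one of these, so there are no further candidate keys.

{A, B}, {A, C}, {D, E, F}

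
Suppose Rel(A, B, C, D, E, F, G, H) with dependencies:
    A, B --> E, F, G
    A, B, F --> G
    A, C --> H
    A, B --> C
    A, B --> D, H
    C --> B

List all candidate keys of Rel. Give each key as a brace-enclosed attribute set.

{A, B}, {A, C}

{A} never appears on the right of any FD, so every key must include it.
{A, B}⁺ = {A, B, C, D, E, F, G, H} — all of the relation — so {A, B} is a candidate key.
{A, C}⁺ = {A, B, C, D, E, F, G, H} — all of the relation — so {A, C} is a candidate key.
These are minimal and exhaustive — every other superkey contains one of them.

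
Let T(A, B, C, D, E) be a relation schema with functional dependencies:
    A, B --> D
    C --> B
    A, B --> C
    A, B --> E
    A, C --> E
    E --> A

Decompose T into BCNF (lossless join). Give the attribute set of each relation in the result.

{A, E}; {B, C}; {C, D, E}

Candidate keys of the original relation: {A, B}, {A, C}, {B, E}, {C, E}.
{A, B, C, D, E}: {C} determines {B, C} here but is not a superkey — split on C --> B, giving {B, C} and {A, C, D, E}.
{B, C} has no BCNF violation.
{A, C, D, E}: {E} determines {A, E} here but is not a superkey — split on E --> A, giving {A, E} and {C, D, E}.
{A, E} has no BCNF violation.
{C, D, E} has no BCNF violation.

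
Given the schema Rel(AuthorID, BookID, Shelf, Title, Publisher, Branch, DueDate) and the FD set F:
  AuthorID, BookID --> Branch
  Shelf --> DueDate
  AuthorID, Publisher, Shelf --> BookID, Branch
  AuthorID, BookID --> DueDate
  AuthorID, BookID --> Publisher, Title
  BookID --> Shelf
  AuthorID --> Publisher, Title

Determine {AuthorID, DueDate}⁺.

{AuthorID, DueDate, Publisher, Title}

Start with {AuthorID, DueDate}.
AuthorID --> Publisher, Title applies; add {Publisher, Title} → now {AuthorID, DueDate, Publisher, Title}.
No further FD applies.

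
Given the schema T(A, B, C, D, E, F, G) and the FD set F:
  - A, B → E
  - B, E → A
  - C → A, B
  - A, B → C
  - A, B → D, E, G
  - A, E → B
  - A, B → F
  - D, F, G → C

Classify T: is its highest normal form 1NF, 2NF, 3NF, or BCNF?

Candidate keys: {A, B}, {A, E}, {B, E}, {C}, {D, F, G}. Prime attributes: {A, B, C, D, E, F, G}.
Each dependency's left side is a superkey — BCNF holds.

BCNF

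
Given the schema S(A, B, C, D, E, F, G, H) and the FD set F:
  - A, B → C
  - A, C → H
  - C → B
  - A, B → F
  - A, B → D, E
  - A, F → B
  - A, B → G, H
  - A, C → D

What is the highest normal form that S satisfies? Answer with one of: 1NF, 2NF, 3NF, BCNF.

3NF

Candidate keys: {A, B}, {A, C}, {A, F}. Prime attributes: {A, B, C, F}.
For C → B we have {C}⁺ = {B, C}; {C} is not a superkey, so BCNF fails.
But every attribute on its right side ({B}) is prime, and the same holds for every other non-superkey FD, so 3NF still holds.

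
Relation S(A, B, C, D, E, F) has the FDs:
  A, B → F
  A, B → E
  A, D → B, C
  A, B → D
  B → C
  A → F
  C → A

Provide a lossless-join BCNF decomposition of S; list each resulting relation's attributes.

{A, C}; {A, F}; {B, C, D, E}

Candidate keys of the original relation: {A, D}, {B}, {C, D}.
Within {A, B, C, D, E, F}: {A}⁺ ∩ {A, B, C, D, E, F} = {A, F}, not the whole set, so A → F violates BCNF; decompose into {A, F} and {A, B, C, D, E}.
{A, F} is in BCNF.
Within {A, B, C, D, E}: {C}⁺ ∩ {A, B, C, D, E} = {A, C}, not the whole set, so C → A violates BCNF; decompose into {A, C} and {B, C, D, E}.
{A, C} is in BCNF.
{B, C, D, E} is in BCNF.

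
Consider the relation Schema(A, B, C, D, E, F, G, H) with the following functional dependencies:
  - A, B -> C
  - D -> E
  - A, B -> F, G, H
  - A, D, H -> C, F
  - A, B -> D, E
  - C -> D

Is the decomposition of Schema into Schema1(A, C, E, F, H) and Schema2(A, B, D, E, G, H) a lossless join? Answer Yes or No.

No

The shared attributes are {A, E, H} and {A, E, H}⁺ = {A, E, H}.
Schema1 ⊄ {A, E, H} and Schema2 ⊄ {A, E, H}, so the split is lossy.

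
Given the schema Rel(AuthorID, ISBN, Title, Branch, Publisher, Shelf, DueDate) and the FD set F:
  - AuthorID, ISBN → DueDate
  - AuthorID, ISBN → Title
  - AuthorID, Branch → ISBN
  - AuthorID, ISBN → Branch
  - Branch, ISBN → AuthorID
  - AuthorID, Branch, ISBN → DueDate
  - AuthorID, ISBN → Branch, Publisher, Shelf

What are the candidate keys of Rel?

{AuthorID, Branch}, {AuthorID, ISBN}, {Branch, ISBN}

{AuthorID, Branch}⁺ = {AuthorID, Branch, DueDate, ISBN, Publisher, Shelf, Title} — all of the relation — so {AuthorID, Branch} is a candidate key.
{AuthorID, ISBN}⁺ = {AuthorID, Branch, DueDate, ISBN, Publisher, Shelf, Title} — all of the relation — so {AuthorID, ISBN} is a candidate key.
{Branch, ISBN}⁺ = {AuthorID, Branch, DueDate, ISBN, Publisher, Shelf, Title} — all of the relation — so {Branch, ISBN} is a candidate key.
Any other superkey properly contains one of these, so there are no further candidate keys.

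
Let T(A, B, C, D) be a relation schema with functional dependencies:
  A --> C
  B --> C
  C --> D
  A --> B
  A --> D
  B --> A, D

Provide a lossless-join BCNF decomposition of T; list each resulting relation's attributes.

Candidate keys of the original relation: {A}, {B}.
Within {A, B, C, D}: {C}⁺ ∩ {A, B, C, D} = {C, D}, not the whole set, so C --> D violates BCNF; decompose into {C, D} and {A, B, C}.
{C, D} has no BCNF violation.
{A, B, C} has no BCNF violation.

{A, B, C}; {C, D}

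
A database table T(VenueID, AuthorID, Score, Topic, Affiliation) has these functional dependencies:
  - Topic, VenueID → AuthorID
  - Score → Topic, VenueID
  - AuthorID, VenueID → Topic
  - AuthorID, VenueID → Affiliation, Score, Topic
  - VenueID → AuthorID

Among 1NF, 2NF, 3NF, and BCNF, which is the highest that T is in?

Candidate keys: {Score}, {VenueID}. Prime attributes: {Score, VenueID}.
The left-hand side of every FD is a superkey, so BCNF is satisfied.

BCNF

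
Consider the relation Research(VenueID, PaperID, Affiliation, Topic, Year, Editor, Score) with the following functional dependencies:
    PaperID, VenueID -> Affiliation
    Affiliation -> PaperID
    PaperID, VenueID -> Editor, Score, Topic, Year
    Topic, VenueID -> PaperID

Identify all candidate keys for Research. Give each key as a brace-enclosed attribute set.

No FD produces {VenueID}, so it must be in every candidate key.
{Affiliation, VenueID}⁺ = {Affiliation, Editor, PaperID, Score, Topic, VenueID, Year} — all of the relation — so {Affiliation, VenueID} is a candidate key.
{PaperID, VenueID}⁺ = {Affiliation, Editor, PaperID, Score, Topic, VenueID, Year} — all of the relation — so {PaperID, VenueID} is a candidate key.
{Topic, VenueID}⁺ = {Affiliation, Editor, PaperID, Score, Topic, VenueID, Year} — all of the relation — so {Topic, VenueID} is a candidate key.
No proper subset of any of these is a key, and no other minimal superkey exists.

{Affiliation, VenueID}, {PaperID, VenueID}, {Topic, VenueID}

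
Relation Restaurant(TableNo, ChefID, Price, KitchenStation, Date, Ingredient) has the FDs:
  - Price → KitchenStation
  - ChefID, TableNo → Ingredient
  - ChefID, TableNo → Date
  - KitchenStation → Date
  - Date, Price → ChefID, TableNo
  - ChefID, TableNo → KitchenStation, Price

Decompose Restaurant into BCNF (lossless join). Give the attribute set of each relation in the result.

{ChefID, Ingredient, KitchenStation, Price, TableNo}; {Date, KitchenStation}

Candidate keys of the original relation: {ChefID, TableNo}, {Price}.
Within {ChefID, Date, Ingredient, KitchenStation, Price, TableNo}: {KitchenStation}⁺ ∩ {ChefID, Date, Ingredient, KitchenStation, Price, TableNo} = {Date, KitchenStation}, not the whole set, so KitchenStation → Date violates BCNF; decompose into {Date, KitchenStation} and {ChefID, Ingredient, KitchenStation, Price, TableNo}.
{Date, KitchenStation} is in BCNF.
{ChefID, Ingredient, KitchenStation, Price, TableNo} is in BCNF.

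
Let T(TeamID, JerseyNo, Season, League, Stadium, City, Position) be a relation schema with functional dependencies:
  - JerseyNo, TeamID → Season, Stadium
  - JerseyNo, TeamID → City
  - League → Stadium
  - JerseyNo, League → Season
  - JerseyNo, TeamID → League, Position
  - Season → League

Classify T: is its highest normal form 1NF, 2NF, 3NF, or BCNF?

Candidate key: {JerseyNo, TeamID}. Prime attributes: {JerseyNo, TeamID}.
For League → Stadium we have {League}⁺ = {League, Stadium}; {League} is not a superkey, so BCNF fails.
League → Stadium determines the non-prime attribute {Stadium} from a non-superkey — 3NF is violated.
No non-prime attribute depends on a proper subset of any candidate key, so 2NF holds.

2NF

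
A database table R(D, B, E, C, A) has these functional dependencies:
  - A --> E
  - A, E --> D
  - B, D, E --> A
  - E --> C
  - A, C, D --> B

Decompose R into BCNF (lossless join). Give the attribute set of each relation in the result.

{A, B, D, E}; {C, E}

Candidate keys of the original relation: {A}, {B, D, E}.
In {A, B, C, D, E}, {E} is not a superkey ({E}⁺ restricted to this set is {C, E}), so split on E --> C into {C, E} and {A, B, D, E}.
{C, E} is in BCNF.
{A, B, D, E} is in BCNF.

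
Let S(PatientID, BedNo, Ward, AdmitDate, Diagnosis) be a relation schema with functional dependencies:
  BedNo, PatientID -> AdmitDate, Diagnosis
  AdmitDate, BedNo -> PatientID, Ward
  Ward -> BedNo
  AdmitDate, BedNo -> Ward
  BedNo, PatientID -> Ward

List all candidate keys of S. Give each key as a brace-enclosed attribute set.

{AdmitDate, BedNo}⁺ = {AdmitDate, BedNo, Diagnosis, PatientID, Ward} — all of the relation — so {AdmitDate, BedNo} is a candidate key.
{AdmitDate, Ward}⁺ = {AdmitDate, BedNo, Diagnosis, PatientID, Ward} — all of the relation — so {AdmitDate, Ward} is a candidate key.
{BedNo, PatientID}⁺ = {AdmitDate, BedNo, Diagnosis, PatientID, Ward} — all of the relation — so {BedNo, PatientID} is a candidate key.
{PatientID, Ward}⁺ = {AdmitDate, BedNo, Diagnosis, PatientID, Ward} — all of the relation — so {PatientID, Ward} is a candidate key.
No proper subset of any of these is a key, and no other minimal superkey exists.

{AdmitDate, BedNo}, {AdmitDate, Ward}, {BedNo, PatientID}, {PatientID, Ward}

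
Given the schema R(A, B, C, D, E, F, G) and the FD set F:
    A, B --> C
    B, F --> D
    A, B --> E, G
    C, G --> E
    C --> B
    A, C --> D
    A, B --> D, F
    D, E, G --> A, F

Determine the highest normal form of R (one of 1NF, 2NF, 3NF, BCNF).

Candidate keys: {A, B}, {A, C}, {B, D, E, G}, {B, E, F, G}, {C, D, G}, {C, F, G}. Prime attributes: {A, B, C, D, E, F, G}.
For B, F --> D we have {B, F}⁺ = {B, D, F}; {B, F} is not a superkey, so BCNF fails.
Its right-hand attributes {D} are all prime, as are those of every other non-superkey FD — the relation is in 3NF.

3NF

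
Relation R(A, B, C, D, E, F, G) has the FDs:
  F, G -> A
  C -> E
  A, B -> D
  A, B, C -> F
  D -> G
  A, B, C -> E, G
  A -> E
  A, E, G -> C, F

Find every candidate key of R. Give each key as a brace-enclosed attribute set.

No FD produces {B}, so it must be in every candidate key.
{A, B}⁺ = {A, B, C, D, E, F, G}, which is every attribute, so {A, B} is a candidate key.
{B, D, F}⁺ = {A, B, C, D, E, F, G}, which is every attribute, so {B, D, F} is a candidate key.
{B, F, G}⁺ = {A, B, C, D, E, F, G}, which is every attribute, so {B, F, G} is a candidate key.
These are minimal and exhaustive — every other superkey contains one of them.

{A, B}, {B, D, F}, {B, F, G}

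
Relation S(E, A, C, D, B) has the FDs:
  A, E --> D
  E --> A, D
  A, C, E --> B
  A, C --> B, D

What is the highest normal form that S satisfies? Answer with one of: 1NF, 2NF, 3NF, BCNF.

Candidate key: {C, E}. Prime attributes: {C, E}.
A, E --> D breaks BCNF: {A, E}⁺ = {A, D, E}, so {A, E} is not a superkey.
A, E --> D has non-prime {D} on the right and a non-superkey on the left, so 3NF fails.
{E} is a proper subset of the key {C, E}, and {E}⁺ contains the non-prime attributes {A, D} — a partial dependency, so 2NF is violated.

1NF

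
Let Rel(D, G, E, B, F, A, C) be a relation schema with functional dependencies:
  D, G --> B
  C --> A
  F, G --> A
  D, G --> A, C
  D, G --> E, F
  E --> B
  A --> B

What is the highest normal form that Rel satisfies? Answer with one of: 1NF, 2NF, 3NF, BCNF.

2NF

Candidate key: {D, G}. Prime attributes: {D, G}.
C --> A breaks BCNF: {C}⁺ = {A, B, C}, so {C} is not a superkey.
Because {A} is non-prime and the left side of C --> A is not a superkey, the relation is not in 3NF.
No non-prime attribute depends on a proper subset of any candidate key, so 2NF holds.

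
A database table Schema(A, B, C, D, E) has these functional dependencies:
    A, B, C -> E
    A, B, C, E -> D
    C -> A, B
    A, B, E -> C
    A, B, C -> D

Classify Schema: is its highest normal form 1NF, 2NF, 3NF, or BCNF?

Candidate keys: {A, B, E}, {C}. Prime attributes: {A, B, C, E}.
Every FD has a superkey on the left, so the relation is in BCNF.

BCNF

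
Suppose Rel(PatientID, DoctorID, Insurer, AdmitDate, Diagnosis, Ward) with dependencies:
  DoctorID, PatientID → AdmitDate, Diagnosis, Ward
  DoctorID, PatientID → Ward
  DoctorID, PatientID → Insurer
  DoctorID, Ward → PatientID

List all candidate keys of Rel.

{DoctorID} never appears on the right of any FD, so every key must include it.
{DoctorID, PatientID}⁺ = {AdmitDate, Diagnosis, DoctorID, Insurer, PatientID, Ward}, which is every attribute, so {DoctorID, PatientID} is a candidate key.
{DoctorID, Ward}⁺ = {AdmitDate, Diagnosis, DoctorID, Insurer, PatientID, Ward}, which is every attribute, so {DoctorID, Ward} is a candidate key.
These are minimal and exhaustive — every other superkey contains one of them.

{DoctorID, PatientID}, {DoctorID, Ward}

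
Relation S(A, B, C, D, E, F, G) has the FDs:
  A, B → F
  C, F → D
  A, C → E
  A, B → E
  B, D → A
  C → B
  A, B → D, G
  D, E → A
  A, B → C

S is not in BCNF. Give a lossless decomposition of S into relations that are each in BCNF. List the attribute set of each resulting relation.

Candidate keys of the original relation: {A, B}, {A, C}, {B, D}, {C, D}, {C, F}.
In {A, B, C, D, E, F, G}, {C} is not a superkey ({C}⁺ restricted to this set is {B, C}), so split on C → B into {B, C} and {A, C, D, E, F, G}.
{B, C} is in BCNF.
In {A, C, D, E, F, G}, {D, E} is not a superkey ({D, E}⁺ restricted to this set is {A, D, E}), so split on D, E → A into {A, D, E} and {C, D, E, F, G}.
{A, D, E} is in BCNF.
{C, D, E, F, G} is in BCNF.

{A, D, E}; {B, C}; {C, D, E, F, G}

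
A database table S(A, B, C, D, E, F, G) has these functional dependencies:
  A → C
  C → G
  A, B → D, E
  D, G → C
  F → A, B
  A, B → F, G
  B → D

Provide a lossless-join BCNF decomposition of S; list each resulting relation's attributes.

Candidate keys of the original relation: {A, B}, {F}.
In {A, B, C, D, E, F, G}, {A} is not a superkey ({A}⁺ restricted to this set is {A, C, G}), so split on A → C, G into {A, C, G} and {A, B, D, E, F}.
In {A, C, G}, {C} is not a superkey ({C}⁺ restricted to this set is {C, G}), so split on C → G into {C, G} and {A, C}.
{C, G} has no BCNF violation.
{A, C} has no BCNF violation.
In {A, B, D, E, F}, {B} is not a superkey ({B}⁺ restricted to this set is {B, D}), so split on B → D into {B, D} and {A, B, E, F}.
{B, D} has no BCNF violation.
{A, B, E, F} has no BCNF violation.

{A, B, E, F}; {A, C}; {B, D}; {C, G}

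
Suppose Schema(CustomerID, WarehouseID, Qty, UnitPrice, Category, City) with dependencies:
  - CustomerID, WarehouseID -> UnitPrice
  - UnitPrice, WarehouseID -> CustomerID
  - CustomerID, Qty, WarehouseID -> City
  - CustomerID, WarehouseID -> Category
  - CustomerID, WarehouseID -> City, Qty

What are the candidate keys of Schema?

{WarehouseID} never appears on the right of any FD, so every key must include it.
{CustomerID, WarehouseID} is a candidate key since {CustomerID, WarehouseID}⁺ = {Category, City, CustomerID, Qty, UnitPrice, WarehouseID} covers every attribute.
{UnitPrice, WarehouseID} is a candidate key since {UnitPrice, WarehouseID}⁺ = {Category, City, CustomerID, Qty, UnitPrice, WarehouseID} covers every attribute.
No proper subset of any of these is a key, and no other minimal superkey exists.

{CustomerID, WarehouseID}, {UnitPrice, WarehouseID}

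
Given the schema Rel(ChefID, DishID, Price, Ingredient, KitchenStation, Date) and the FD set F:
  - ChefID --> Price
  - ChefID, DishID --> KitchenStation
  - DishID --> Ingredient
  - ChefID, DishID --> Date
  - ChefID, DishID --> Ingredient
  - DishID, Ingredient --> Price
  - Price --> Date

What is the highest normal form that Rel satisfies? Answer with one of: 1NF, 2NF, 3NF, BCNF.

Candidate key: {ChefID, DishID}. Prime attributes: {ChefID, DishID}.
ChefID --> Price breaks BCNF: {ChefID}⁺ = {ChefID, Date, Price}, so {ChefID} is not a superkey.
ChefID --> Price determines the non-prime attribute {Price} from a non-superkey — 3NF is violated.
Since {ChefID} ⊂ {ChefID, DishID} and {ChefID}⁺ ⊇ {Date, Price} with {Date, Price} non-prime, there is a partial dependency; 2NF fails.

1NF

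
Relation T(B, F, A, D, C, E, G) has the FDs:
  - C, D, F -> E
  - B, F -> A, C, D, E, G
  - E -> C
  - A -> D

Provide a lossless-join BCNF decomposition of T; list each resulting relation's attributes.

{A, B, C, F, G}; {A, D}; {C, E}; {D, E, F}

Candidate key of the original relation: {B, F}.
Within {A, B, C, D, E, F, G}: {C, D, F}⁺ ∩ {A, B, C, D, E, F, G} = {C, D, E, F}, not the whole set, so C, D, F -> E violates BCNF; decompose into {C, D, E, F} and {A, B, C, D, F, G}.
Within {C, D, E, F}: {E}⁺ ∩ {C, D, E, F} = {C, E}, not the whole set, so E -> C violates BCNF; decompose into {C, E} and {D, E, F}.
{C, E} has no BCNF violation.
{D, E, F} has no BCNF violation.
Within {A, B, C, D, F, G}: {A}⁺ ∩ {A, B, C, D, F, G} = {A, D}, not the whole set, so A -> D violates BCNF; decompose into {A, D} and {A, B, C, F, G}.
{A, D} has no BCNF violation.
{A, B, C, F, G} has no BCNF violation.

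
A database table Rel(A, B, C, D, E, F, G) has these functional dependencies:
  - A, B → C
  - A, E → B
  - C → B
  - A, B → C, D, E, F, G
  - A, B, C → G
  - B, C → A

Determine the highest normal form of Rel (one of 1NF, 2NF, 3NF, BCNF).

Candidate keys: {A, B}, {A, E}, {C}. Prime attributes: {A, B, C, E}.
Every FD has a superkey on the left, so the relation is in BCNF.

BCNF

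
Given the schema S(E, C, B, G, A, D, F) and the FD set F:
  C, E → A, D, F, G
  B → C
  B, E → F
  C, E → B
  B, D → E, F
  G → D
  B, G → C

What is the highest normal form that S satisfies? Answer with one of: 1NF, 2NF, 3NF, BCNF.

Candidate keys: {B, D}, {B, E}, {B, G}, {C, E}. Prime attributes: {B, C, D, E, G}.
B → C breaks BCNF: {B}⁺ = {B, C}, so {B} is not a superkey.
Its right-hand attributes {C} are all prime, as are those of every other non-superkey FD — the relation is in 3NF.

3NF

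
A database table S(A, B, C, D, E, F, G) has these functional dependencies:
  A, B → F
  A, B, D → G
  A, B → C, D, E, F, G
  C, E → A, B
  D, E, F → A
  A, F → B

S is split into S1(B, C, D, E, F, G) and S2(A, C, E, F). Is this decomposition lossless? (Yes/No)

Yes

The shared attributes are {C, E, F} and {C, E, F}⁺ = {A, B, C, D, E, F, G}.
S1 is contained in that closure, so S1 ∩ S2 → S1 holds and the join is lossless.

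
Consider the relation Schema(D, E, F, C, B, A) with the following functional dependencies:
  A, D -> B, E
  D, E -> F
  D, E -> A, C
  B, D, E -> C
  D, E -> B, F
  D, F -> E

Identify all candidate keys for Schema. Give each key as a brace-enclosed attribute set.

{A, D}, {D, E}, {D, F}

No FD produces {D}, so it must be in every candidate key.
Closure of {A, D} is {A, B, C, D, E, F}, the whole schema; {A, D} is a candidate key.
Closure of {D, E} is {A, B, C, D, E, F}, the whole schema; {D, E} is a candidate key.
Closure of {D, F} is {A, B, C, D, E, F}, the whole schema; {D, F} is a candidate key.
No proper subset of any of these is a key, and no other minimal superkey exists.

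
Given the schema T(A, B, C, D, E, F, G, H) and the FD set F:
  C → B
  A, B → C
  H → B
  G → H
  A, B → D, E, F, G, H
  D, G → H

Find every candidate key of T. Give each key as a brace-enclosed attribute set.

{A, B}, {A, C}, {A, G}, {A, H}

{A} never appears on the right of any FD, so every key must include it.
{A, B} is a candidate key since {A, B}⁺ = {A, B, C, D, E, F, G, H} covers every attribute.
{A, C} is a candidate key since {A, C}⁺ = {A, B, C, D, E, F, G, H} covers every attribute.
{A, G} is a candidate key since {A, G}⁺ = {A, B, C, D, E, F, G, H} covers every attribute.
{A, H} is a candidate key since {A, H}⁺ = {A, B, C, D, E, F, G, H} covers every attribute.
These are minimal and exhaustive — every other superkey contains one of them.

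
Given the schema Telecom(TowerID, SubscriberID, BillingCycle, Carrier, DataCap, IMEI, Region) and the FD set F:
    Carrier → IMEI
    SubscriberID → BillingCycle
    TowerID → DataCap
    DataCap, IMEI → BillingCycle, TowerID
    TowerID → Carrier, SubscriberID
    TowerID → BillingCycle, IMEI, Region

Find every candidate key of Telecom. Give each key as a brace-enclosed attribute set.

Closure of {TowerID} is {BillingCycle, Carrier, DataCap, IMEI, Region, SubscriberID, TowerID}, the whole schema; {TowerID} is a candidate key.
Closure of {Carrier, DataCap} is {BillingCycle, Carrier, DataCap, IMEI, Region, SubscriberID, TowerID}, the whole schema; {Carrier, DataCap} is a candidate key.
Closure of {DataCap, IMEI} is {BillingCycle, Carrier, DataCap, IMEI, Region, SubscriberID, TowerID}, the whole schema; {DataCap, IMEI} is a candidate key.
Any other superkey properly contains one of these, so there are no further candidate keys.

{Carrier, DataCap}, {DataCap, IMEI}, {TowerID}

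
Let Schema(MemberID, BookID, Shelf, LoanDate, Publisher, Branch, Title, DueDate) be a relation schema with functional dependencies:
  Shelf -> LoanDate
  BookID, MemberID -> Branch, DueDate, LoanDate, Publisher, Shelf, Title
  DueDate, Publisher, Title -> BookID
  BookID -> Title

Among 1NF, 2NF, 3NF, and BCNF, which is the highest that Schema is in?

2NF

Candidate keys: {BookID, MemberID}, {DueDate, MemberID, Publisher, Title}. Prime attributes: {BookID, DueDate, MemberID, Publisher, Title}.
Shelf -> LoanDate: {Shelf}⁺ = {LoanDate, Shelf}, which is not all of the attributes, so the left side is not a superkey — BCNF is violated.
Shelf -> LoanDate has non-prime {LoanDate} on the right and a non-superkey on the left, so 3NF fails.
Checking every proper subset of each key, none determines a non-prime attribute — 2NF is satisfied.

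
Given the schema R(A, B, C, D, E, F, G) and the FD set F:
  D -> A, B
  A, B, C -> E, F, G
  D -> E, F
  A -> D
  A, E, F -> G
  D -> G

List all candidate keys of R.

No FD produces {C}, so it must be in every candidate key.
{A, C} is a candidate key since {A, C}⁺ = {A, B, C, D, E, F, G} covers every attribute.
{C, D} is a candidate key since {C, D}⁺ = {A, B, C, D, E, F, G} covers every attribute.
Any other superkey properly contains one of these, so there are no further candidate keys.

{A, C}, {C, D}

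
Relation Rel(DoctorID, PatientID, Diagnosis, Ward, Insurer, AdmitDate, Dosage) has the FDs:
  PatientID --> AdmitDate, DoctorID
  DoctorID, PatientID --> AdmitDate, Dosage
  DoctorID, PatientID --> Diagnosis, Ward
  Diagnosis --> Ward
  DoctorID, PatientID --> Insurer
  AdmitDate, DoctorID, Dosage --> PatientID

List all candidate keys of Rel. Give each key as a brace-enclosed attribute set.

{PatientID}⁺ = {AdmitDate, Diagnosis, DoctorID, Dosage, Insurer, PatientID, Ward} — all of the relation — so {PatientID} is a candidate key.
{AdmitDate, DoctorID, Dosage}⁺ = {AdmitDate, Diagnosis, DoctorID, Dosage, Insurer, PatientID, Ward} — all of the relation — so {AdmitDate, DoctorID, Dosage} is a candidate key.
These are minimal and exhaustive — every other superkey contains one of them.

{AdmitDate, DoctorID, Dosage}, {PatientID}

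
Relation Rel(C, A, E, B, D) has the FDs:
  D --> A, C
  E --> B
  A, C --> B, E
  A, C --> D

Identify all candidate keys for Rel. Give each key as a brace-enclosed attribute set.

{D}⁺ = {A, B, C, D, E} — all of the relation — so {D} is a candidate key.
{A, C}⁺ = {A, B, C, D, E} — all of the relation — so {A, C} is a candidate key.
No proper subset of any of these is a key, and no other minimal superkey exists.

{A, C}, {D}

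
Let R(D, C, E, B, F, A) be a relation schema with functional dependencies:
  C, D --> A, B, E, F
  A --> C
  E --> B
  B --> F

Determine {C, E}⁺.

Start with {C, E}.
E --> B applies; add {B} → now {B, C, E}.
B --> F applies; add {F} → now {B, C, E, F}.
No further FD applies.

{B, C, E, F}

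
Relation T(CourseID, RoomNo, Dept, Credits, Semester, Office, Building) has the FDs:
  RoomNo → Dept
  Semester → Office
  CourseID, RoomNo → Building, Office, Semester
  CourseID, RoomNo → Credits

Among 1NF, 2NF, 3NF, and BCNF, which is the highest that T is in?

Candidate key: {CourseID, RoomNo}. Prime attributes: {CourseID, RoomNo}.
RoomNo → Dept: {RoomNo}⁺ = {Dept, RoomNo}, which is not all of the attributes, so the left side is not a superkey — BCNF is violated.
Because {Dept} is non-prime and the left side of RoomNo → Dept is not a superkey, the relation is not in 3NF.
The proper key subset {RoomNo} of {CourseID, RoomNo} determines non-prime {Dept}, so the relation is not even in 2NF.

1NF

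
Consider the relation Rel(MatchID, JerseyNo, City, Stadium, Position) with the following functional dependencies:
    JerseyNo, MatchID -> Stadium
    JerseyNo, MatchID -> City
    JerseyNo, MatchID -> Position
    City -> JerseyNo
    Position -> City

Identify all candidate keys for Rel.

{City, MatchID}, {JerseyNo, MatchID}, {MatchID, Position}

{MatchID} never appears on the right of any FD, so every key must include it.
{City, MatchID} is a candidate key since {City, MatchID}⁺ = {City, JerseyNo, MatchID, Position, Stadium} covers every attribute.
{JerseyNo, MatchID} is a candidate key since {JerseyNo, MatchID}⁺ = {City, JerseyNo, MatchID, Position, Stadium} covers every attribute.
{MatchID, Position} is a candidate key since {MatchID, Position}⁺ = {City, JerseyNo, MatchID, Position, Stadium} covers every attribute.
These are minimal and exhaustive — every other superkey contains one of them.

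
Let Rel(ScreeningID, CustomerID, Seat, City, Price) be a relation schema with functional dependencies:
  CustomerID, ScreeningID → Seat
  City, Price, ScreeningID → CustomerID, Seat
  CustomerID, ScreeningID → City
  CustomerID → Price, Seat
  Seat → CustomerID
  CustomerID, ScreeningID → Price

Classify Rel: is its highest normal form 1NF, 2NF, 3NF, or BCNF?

Candidate keys: {City, Price, ScreeningID}, {CustomerID, ScreeningID}, {ScreeningID, Seat}. Prime attributes: {City, CustomerID, Price, ScreeningID, Seat}.
For CustomerID → Price, Seat we have {CustomerID}⁺ = {CustomerID, Price, Seat}; {CustomerID} is not a superkey, so BCNF fails.
Since {Price, Seat} ⊆ prime attributes and every other non-superkey FD also has a prime right side, the schema is in 3NF.

3NF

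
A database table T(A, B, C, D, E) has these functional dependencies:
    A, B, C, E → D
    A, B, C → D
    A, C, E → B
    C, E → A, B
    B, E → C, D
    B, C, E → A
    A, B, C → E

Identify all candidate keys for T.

{B, E}⁺ = {A, B, C, D, E} — all of the relation — so {B, E} is a candidate key.
{C, E}⁺ = {A, B, C, D, E} — all of the relation — so {C, E} is a candidate key.
{A, B, C}⁺ = {A, B, C, D, E} — all of the relation — so {A, B, C} is a candidate key.
Any other superkey properly contains one of these, so there are no further candidate keys.

{A, B, C}, {B, E}, {C, E}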